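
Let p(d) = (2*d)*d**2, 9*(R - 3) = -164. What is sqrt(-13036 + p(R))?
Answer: 5*I*sqrt(585838)/27 ≈ 141.74*I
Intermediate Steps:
R = -137/9 (R = 3 + (1/9)*(-164) = 3 - 164/9 = -137/9 ≈ -15.222)
p(d) = 2*d**3
sqrt(-13036 + p(R)) = sqrt(-13036 + 2*(-137/9)**3) = sqrt(-13036 + 2*(-2571353/729)) = sqrt(-13036 - 5142706/729) = sqrt(-14645950/729) = 5*I*sqrt(585838)/27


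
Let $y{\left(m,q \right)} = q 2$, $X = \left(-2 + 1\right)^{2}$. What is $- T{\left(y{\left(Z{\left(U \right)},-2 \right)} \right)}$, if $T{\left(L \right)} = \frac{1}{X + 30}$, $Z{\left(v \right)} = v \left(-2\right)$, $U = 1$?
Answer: $- \frac{1}{31} \approx -0.032258$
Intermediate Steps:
$Z{\left(v \right)} = - 2 v$
$X = 1$ ($X = \left(-1\right)^{2} = 1$)
$y{\left(m,q \right)} = 2 q$
$T{\left(L \right)} = \frac{1}{31}$ ($T{\left(L \right)} = \frac{1}{1 + 30} = \frac{1}{31}$)
$- T{\left(y{\left(Z{\left(U \right)},-2 \right)} \right)} = \left(-1\right) \frac{1}{31} = - \frac{1}{31}$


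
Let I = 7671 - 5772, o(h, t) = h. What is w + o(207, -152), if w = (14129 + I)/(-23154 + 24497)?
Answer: 294029/1343 ≈ 218.93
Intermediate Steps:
I = 1899
w = 16028/1343 (w = (14129 + 1899)/(-23154 + 24497) = 16028/1343 ≈ 11.934)
w + o(207, -152) = 16028/1343 + 207 = 294029/1343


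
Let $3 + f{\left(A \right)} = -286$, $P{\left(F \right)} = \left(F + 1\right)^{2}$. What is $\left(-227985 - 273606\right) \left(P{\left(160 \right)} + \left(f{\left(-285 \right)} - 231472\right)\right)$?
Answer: $103247491440$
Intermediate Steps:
$P{\left(F \right)} = \left(1 + F\right)^{2}$
$f{\left(A \right)} = -289$ ($f{\left(A \right)} = -3 - 286 = -289$)
$\left(-227985 - 273606\right) \left(P{\left(160 \right)} + \left(f{\left(-285 \right)} - 231472\right)\right) = \left(-227985 - 273606\right) \left(\left(1 + 160\right)^{2} - 231761\right) = - 501591 \left(161^{2} - 231761\right) = - 501591 \left(25921 - 231761\right) = \left(-501591\right) \left(-205840\right) = 103247491440$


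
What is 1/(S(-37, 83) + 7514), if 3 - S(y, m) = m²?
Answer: 1/628 ≈ 0.0015924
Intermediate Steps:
S(y, m) = 3 - m²
1/(S(-37, 83) + 7514) = 1/((3 - 1*83²) + 7514) = 1/((3 - 1*6889) + 7514) = 1/((3 - 6889) + 7514) = 1/(-6886 + 7514) = 1/628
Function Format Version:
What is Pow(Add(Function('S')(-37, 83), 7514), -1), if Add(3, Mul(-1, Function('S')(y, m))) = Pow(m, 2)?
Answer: Rational(1, 628) ≈ 0.0015924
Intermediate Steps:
Function('S')(y, m) = Add(3, Mul(-1, Pow(m, 2)))
Pow(Add(Function('S')(-37, 83), 7514), -1) = Pow(Add(Add(3, Mul(-1, Pow(83, 2))), 7514), -1) = Pow(Add(Add(3, Mul(-1, 6889)), 7514), -1) = Pow(Add(Add(3, -6889), 7514), -1) = Pow(Add(-6886, 7514), -1) = Pow(628, -1) = Rational(1, 628)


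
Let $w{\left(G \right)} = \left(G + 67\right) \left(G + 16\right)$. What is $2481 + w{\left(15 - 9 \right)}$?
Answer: $4087$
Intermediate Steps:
$w{\left(G \right)} = \left(16 + G\right) \left(67 + G\right)$ ($w{\left(G \right)} = \left(67 + G\right) \left(16 + G\right) = \left(16 + G\right) \left(67 + G\right)$)
$2481 + w{\left(15 - 9 \right)} = 2481 + \left(1072 + \left(15 - 9\right)^{2} + 83 \left(15 - 9\right)\right) = 2481 + \left(1072 + 6^{2} + 83 \cdot 6\right) = 2481 + \left(1072 + 36 + 498\right) = 2481 + 1606 = 4087$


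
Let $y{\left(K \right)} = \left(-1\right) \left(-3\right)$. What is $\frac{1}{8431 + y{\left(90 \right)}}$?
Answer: $\frac{1}{8434} \approx 0.00011857$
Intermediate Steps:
$y{\left(K \right)} = 3$
$\frac{1}{8431 + y{\left(90 \right)}} = \frac{1}{8431 + 3} = \frac{1}{8434}$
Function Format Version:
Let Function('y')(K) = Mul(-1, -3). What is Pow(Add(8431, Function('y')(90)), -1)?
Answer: Rational(1, 8434) ≈ 0.00011857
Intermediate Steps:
Function('y')(K) = 3
Pow(Add(8431, Function('y')(90)), -1) = Pow(Add(8431, 3), -1) = Pow(8434, -1) = Rational(1, 8434)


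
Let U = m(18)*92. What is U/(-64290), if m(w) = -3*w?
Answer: 828/10715 ≈ 0.077275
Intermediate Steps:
U = -4968 (U = -3*18*92 = -54*92 = -4968)
U/(-64290) = -4968/(-64290) = -4968*(-1/64290) = 828/10715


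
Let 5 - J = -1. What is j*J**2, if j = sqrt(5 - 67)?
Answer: 36*I*sqrt(62) ≈ 283.46*I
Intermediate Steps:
j = I*sqrt(62) (j = sqrt(-62) = I*sqrt(62) ≈ 7.874*I)
J = 6 (J = 5 - 1*(-1) = 5 + 1 = 6)
j*J**2 = (I*sqrt(62))*6**2 = (I*sqrt(62))*36 = 36*I*sqrt(62)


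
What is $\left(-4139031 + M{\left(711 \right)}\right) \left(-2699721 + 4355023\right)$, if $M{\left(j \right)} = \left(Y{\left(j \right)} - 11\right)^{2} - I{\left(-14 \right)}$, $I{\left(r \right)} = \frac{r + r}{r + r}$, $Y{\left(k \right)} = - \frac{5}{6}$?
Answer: $- \frac{123320090869261}{18} \approx -6.8511 \cdot 10^{12}$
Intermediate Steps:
$Y{\left(k \right)} = - \frac{5}{6}$ ($Y{\left(k \right)} = \left(-5\right) \frac{1}{6} = - \frac{5}{6}$)
$I{\left(r \right)} = 1$ ($I{\left(r \right)} = \frac{2 r}{2 r} = 2 r \frac{1}{2 r} = 1$)
$M{\left(j \right)} = \frac{5005}{36}$ ($M{\left(j \right)} = \left(- \frac{5}{6} - 11\right)^{2} - 1 = \left(- \frac{71}{6}\right)^{2} - 1 = \frac{5041}{36} - 1 = \frac{5005}{36}$)
$\left(-4139031 + M{\left(711 \right)}\right) \left(-2699721 + 4355023\right) = \left(-4139031 + \frac{5005}{36}\right) \left(-2699721 + 4355023\right) = \left(- \frac{149000111}{36}\right) 1655302 = - \frac{123320090869261}{18}$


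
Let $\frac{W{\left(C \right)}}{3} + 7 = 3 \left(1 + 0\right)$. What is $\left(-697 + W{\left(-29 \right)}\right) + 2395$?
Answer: $1686$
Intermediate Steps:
$W{\left(C \right)} = -12$ ($W{\left(C \right)} = -21 + 3 \cdot 3 \left(1 + 0\right) = -21 + 3 \cdot 3 \cdot 1 = -21 + 3 \cdot 3 = -21 + 9 = -12$)
$\left(-697 + W{\left(-29 \right)}\right) + 2395 = \left(-697 - 12\right) + 2395 = -709 + 2395 = 1686$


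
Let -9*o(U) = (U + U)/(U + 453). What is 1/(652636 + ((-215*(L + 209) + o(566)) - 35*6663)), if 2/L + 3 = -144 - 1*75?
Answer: 339327/127077219563 ≈ 2.6702e-6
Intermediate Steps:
L = -1/111 (L = 2/(-3 + (-144 - 1*75)) = 2/(-3 + (-144 - 75)) = 2/(-3 - 219) = 2/(-222) = 2*(-1/222) = -1/111 ≈ -0.0090090)
o(U) = -2*U/(9*(453 + U)) (o(U) = -(U + U)/(9*(U + 453)) = -2*U/(9*(453 + U)))
1/(652636 + ((-215*(L + 209) + o(566)) - 35*6663)) = 1/(652636 + ((-215*(-1/111 + 209) - 2*566/(4077 + 9*566)) - 35*6663)) = 1/(652636 + ((-215*23198/111 - 2*566/(4077 + 5094)) - 233205)) = 1/(652636 + ((-4987570/111 - 2*566/9171) - 233205)) = 1/(652636 + ((-4987570/111 - 2*566*1/9171) - 233205)) = 1/(652636 + ((-4987570/111 - 1132/9171) - 233205)) = 1/(652636 + (-15247043374/339327 - 233205)) = 1/(652636 - 94379796409/339327) = 1/(127077219563/339327) = 339327/127077219563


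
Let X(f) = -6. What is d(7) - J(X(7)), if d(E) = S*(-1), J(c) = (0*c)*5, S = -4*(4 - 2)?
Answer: 8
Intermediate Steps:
S = -8 (S = -4*2 = -8)
J(c) = 0 (J(c) = 0*5 = 0)
d(E) = 8 (d(E) = -8*(-1) = 8)
d(7) - J(X(7)) = 8 - 1*0 = 8 + 0 = 8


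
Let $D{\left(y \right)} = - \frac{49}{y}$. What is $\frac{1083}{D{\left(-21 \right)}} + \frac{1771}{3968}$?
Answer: $\frac{12904429}{27776} \approx 464.59$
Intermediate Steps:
$\frac{1083}{D{\left(-21 \right)}} + \frac{1771}{3968} = \frac{1083}{\left(-49\right) \frac{1}{-21}} + \frac{1771}{3968} = \frac{1083}{\left(-49\right) \left(- \frac{1}{21}\right)} + 1771 \cdot \frac{1}{3968} = \frac{1083}{\frac{7}{3}} + \frac{1771}{3968} = 1083 \cdot \frac{3}{7} + \frac{1771}{3968} = \frac{3249}{7} + \frac{1771}{3968} = \frac{12904429}{27776}$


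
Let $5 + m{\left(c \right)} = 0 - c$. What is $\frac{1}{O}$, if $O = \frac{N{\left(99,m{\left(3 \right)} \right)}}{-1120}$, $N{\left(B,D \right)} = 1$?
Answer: $-1120$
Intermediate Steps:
$m{\left(c \right)} = -5 - c$ ($m{\left(c \right)} = -5 + \left(0 - c\right) = -5 - c$)
$O = - \frac{1}{1120}$ ($O = 1 \frac{1}{-1120} = 1 \left(- \frac{1}{1120}\right) = - \frac{1}{1120} \approx -0.00089286$)
$\frac{1}{O} = \frac{1}{- \frac{1}{1120}} = -1120$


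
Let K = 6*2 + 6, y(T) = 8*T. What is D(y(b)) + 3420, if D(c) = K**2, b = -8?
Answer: 3744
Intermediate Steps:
K = 18 (K = 12 + 6 = 18)
D(c) = 324 (D(c) = 18**2 = 324)
D(y(b)) + 3420 = 324 + 3420 = 3744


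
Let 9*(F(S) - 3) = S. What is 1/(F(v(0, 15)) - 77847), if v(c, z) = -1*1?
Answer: -9/700597 ≈ -1.2846e-5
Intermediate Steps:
v(c, z) = -1
F(S) = 3 + S/9
1/(F(v(0, 15)) - 77847) = 1/((3 + (⅑)*(-1)) - 77847) = 1/((3 - ⅑) - 77847) = 1/(26/9 - 77847) = 1/(-700597/9) = -9/700597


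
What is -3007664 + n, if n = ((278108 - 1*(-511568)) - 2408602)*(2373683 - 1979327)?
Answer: -638436189320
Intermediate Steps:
n = -638433181656 (n = ((278108 + 511568) - 2408602)*394356 = (789676 - 2408602)*394356 = -1618926*394356 = -638433181656)
-3007664 + n = -3007664 - 638433181656 = -638436189320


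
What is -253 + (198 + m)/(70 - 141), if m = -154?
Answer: -18007/71 ≈ -253.62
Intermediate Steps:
-253 + (198 + m)/(70 - 141) = -253 + (198 - 154)/(70 - 141) = -253 + 44/(-71) = -253 + 44*(-1/71) = -253 - 44/71 = -18007/71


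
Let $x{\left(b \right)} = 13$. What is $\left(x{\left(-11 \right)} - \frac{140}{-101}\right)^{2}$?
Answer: $\frac{2111209}{10201} \approx 206.96$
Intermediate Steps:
$\left(x{\left(-11 \right)} - \frac{140}{-101}\right)^{2} = \left(13 - \frac{140}{-101}\right)^{2} = \left(13 - - \frac{140}{101}\right)^{2} = \left(13 + \frac{140}{101}\right)^{2} = \left(\frac{1453}{101}\right)^{2} = \frac{2111209}{10201}$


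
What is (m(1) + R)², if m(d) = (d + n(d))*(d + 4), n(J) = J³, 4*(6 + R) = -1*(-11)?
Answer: 729/16 ≈ 45.563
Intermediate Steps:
R = -13/4 (R = -6 + (-1*(-11))/4 = -6 + (¼)*11 = -6 + 11/4 = -13/4 ≈ -3.2500)
m(d) = (4 + d)*(d + d³) (m(d) = (d + d³)*(d + 4) = (d + d³)*(4 + d) = (4 + d)*(d + d³))
(m(1) + R)² = (1*(4 + 1 + 1³ + 4*1²) - 13/4)² = (1*(4 + 1 + 1 + 4*1) - 13/4)² = (1*(4 + 1 + 1 + 4) - 13/4)² = (1*10 - 13/4)² = (10 - 13/4)² = (27/4)² = 729/16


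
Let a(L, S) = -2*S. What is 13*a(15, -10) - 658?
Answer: -398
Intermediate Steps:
13*a(15, -10) - 658 = 13*(-2*(-10)) - 658 = 13*20 - 658 = 260 - 658 = -398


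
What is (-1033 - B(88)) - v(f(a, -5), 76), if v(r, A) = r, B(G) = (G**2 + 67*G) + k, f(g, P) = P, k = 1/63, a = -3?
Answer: -924085/63 ≈ -14668.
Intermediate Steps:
k = 1/63 ≈ 0.015873
B(G) = 1/63 + G**2 + 67*G (B(G) = (G**2 + 67*G) + 1/63 = 1/63 + G**2 + 67*G)
(-1033 - B(88)) - v(f(a, -5), 76) = (-1033 - (1/63 + 88**2 + 67*88)) - 1*(-5) = (-1033 - (1/63 + 7744 + 5896)) + 5 = (-1033 - 1*859321/63) + 5 = (-1033 - 859321/63) + 5 = -924400/63 + 5 = -924085/63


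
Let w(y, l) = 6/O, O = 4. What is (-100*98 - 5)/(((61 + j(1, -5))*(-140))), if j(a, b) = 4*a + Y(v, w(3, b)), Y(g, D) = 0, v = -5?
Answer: 1961/1820 ≈ 1.0775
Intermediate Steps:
w(y, l) = 3/2 (w(y, l) = 6/4 = 6*(1/4) = 3/2)
j(a, b) = 4*a (j(a, b) = 4*a + 0 = 4*a)
(-100*98 - 5)/(((61 + j(1, -5))*(-140))) = (-100*98 - 5)/(((61 + 4*1)*(-140))) = (-9800 - 5)/(((61 + 4)*(-140))) = -9805/(65*(-140)) = -9805/(-9100) = -9805*(-1/9100) = 1961/1820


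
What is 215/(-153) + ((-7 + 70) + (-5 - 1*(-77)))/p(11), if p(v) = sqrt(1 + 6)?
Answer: -215/153 + 135*sqrt(7)/7 ≈ 49.620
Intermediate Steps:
p(v) = sqrt(7)
215/(-153) + ((-7 + 70) + (-5 - 1*(-77)))/p(11) = 215/(-153) + ((-7 + 70) + (-5 - 1*(-77)))/(sqrt(7)) = 215*(-1/153) + (63 + (-5 + 77))*(sqrt(7)/7) = -215/153 + (63 + 72)*(sqrt(7)/7) = -215/153 + 135*(sqrt(7)/7) = -215/153 + 135*sqrt(7)/7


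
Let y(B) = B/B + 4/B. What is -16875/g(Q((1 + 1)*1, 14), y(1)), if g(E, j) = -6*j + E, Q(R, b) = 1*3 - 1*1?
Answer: 16875/28 ≈ 602.68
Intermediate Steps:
y(B) = 1 + 4/B
Q(R, b) = 2 (Q(R, b) = 3 - 1 = 2)
g(E, j) = E - 6*j
-16875/g(Q((1 + 1)*1, 14), y(1)) = -16875/(2 - 6*(4 + 1)/1) = -16875/(2 - 6*5) = -16875/(2 - 30) = -16875/(-28) = -16875*(-1/28) = 16875/28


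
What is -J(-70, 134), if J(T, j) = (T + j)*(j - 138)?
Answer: 256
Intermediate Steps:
J(T, j) = (-138 + j)*(T + j) (J(T, j) = (T + j)*(-138 + j) = (-138 + j)*(T + j))
-J(-70, 134) = -(134**2 - 138*(-70) - 138*134 - 70*134) = -(17956 + 9660 - 18492 - 9380) = -1*(-256) = 256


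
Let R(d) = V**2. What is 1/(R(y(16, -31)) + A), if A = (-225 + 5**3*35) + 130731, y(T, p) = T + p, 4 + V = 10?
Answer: 1/134917 ≈ 7.4120e-6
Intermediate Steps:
V = 6 (V = -4 + 10 = 6)
R(d) = 36 (R(d) = 6**2 = 36)
A = 134881 (A = (-225 + 125*35) + 130731 = (-225 + 4375) + 130731 = 4150 + 130731 = 134881)
1/(R(y(16, -31)) + A) = 1/(36 + 134881) = 1/134917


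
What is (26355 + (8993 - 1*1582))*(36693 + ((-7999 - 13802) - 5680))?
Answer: 311052392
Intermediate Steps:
(26355 + (8993 - 1*1582))*(36693 + ((-7999 - 13802) - 5680)) = (26355 + (8993 - 1582))*(36693 + (-21801 - 5680)) = (26355 + 7411)*(36693 - 27481) = 33766*9212 = 311052392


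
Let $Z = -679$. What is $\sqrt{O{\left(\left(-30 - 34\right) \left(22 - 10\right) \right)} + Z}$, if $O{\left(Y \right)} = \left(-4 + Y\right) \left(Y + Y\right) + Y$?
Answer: $\sqrt{1184345} \approx 1088.3$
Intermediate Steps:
$O{\left(Y \right)} = Y + 2 Y \left(-4 + Y\right)$ ($O{\left(Y \right)} = \left(-4 + Y\right) 2 Y + Y = 2 Y \left(-4 + Y\right) + Y = Y + 2 Y \left(-4 + Y\right)$)
$\sqrt{O{\left(\left(-30 - 34\right) \left(22 - 10\right) \right)} + Z} = \sqrt{\left(-30 - 34\right) \left(22 - 10\right) \left(-7 + 2 \left(-30 - 34\right) \left(22 - 10\right)\right) - 679} = \sqrt{\left(-64\right) 12 \left(-7 + 2 \left(\left(-64\right) 12\right)\right) - 679} = \sqrt{- 768 \left(-7 + 2 \left(-768\right)\right) - 679} = \sqrt{- 768 \left(-7 - 1536\right) - 679} = \sqrt{\left(-768\right) \left(-1543\right) - 679} = \sqrt{1185024 - 679} = \sqrt{1184345}$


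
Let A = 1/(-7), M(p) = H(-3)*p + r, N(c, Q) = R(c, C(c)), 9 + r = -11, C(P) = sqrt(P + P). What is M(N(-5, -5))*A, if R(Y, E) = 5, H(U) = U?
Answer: 5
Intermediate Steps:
C(P) = sqrt(2)*sqrt(P) (C(P) = sqrt(2*P) = sqrt(2)*sqrt(P))
r = -20 (r = -9 - 11 = -20)
N(c, Q) = 5
M(p) = -20 - 3*p (M(p) = -3*p - 20 = -20 - 3*p)
A = -1/7 ≈ -0.14286
M(N(-5, -5))*A = (-20 - 3*5)*(-1/7) = (-20 - 15)*(-1/7) = -35*(-1/7) = 5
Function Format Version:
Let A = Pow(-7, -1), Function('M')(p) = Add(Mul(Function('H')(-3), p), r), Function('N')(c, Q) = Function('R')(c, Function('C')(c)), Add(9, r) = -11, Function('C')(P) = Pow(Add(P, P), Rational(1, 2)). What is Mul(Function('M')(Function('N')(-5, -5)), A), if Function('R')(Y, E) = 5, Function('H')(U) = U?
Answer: 5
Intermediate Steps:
Function('C')(P) = Mul(Pow(2, Rational(1, 2)), Pow(P, Rational(1, 2))) (Function('C')(P) = Pow(Mul(2, P), Rational(1, 2)) = Mul(Pow(2, Rational(1, 2)), Pow(P, Rational(1, 2))))
r = -20 (r = Add(-9, -11) = -20)
Function('N')(c, Q) = 5
Function('M')(p) = Add(-20, Mul(-3, p)) (Function('M')(p) = Add(Mul(-3, p), -20) = Add(-20, Mul(-3, p)))
A = Rational(-1, 7) ≈ -0.14286
Mul(Function('M')(Function('N')(-5, -5)), A) = Mul(Add(-20, Mul(-3, 5)), Rational(-1, 7)) = Mul(Add(-20, -15), Rational(-1, 7)) = Mul(-35, Rational(-1, 7)) = 5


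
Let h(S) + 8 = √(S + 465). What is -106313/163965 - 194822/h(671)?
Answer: -15979117586/10985655 - 97411*√71/134 ≈ -7579.9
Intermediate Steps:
h(S) = -8 + √(465 + S) (h(S) = -8 + √(S + 465) = -8 + √(465 + S))
-106313/163965 - 194822/h(671) = -106313/163965 - 194822/(-8 + √(465 + 671)) = -106313*1/163965 - 194822/(-8 + √1136) = -106313/163965 - 194822/(-8 + 4*√71)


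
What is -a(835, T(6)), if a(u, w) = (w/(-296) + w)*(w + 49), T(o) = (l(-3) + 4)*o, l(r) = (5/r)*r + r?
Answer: -225675/74 ≈ -3049.7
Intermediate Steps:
l(r) = 5 + r
T(o) = 6*o (T(o) = ((5 - 3) + 4)*o = (2 + 4)*o = 6*o)
a(u, w) = 295*w*(49 + w)/296 (a(u, w) = (w*(-1/296) + w)*(49 + w) = (-w/296 + w)*(49 + w) = (295*w/296)*(49 + w) = 295*w*(49 + w)/296)
-a(835, T(6)) = -295*6*6*(49 + 6*6)/296 = -295*36*(49 + 36)/296 = -295*36*85/296 = -1*225675/74 = -225675/74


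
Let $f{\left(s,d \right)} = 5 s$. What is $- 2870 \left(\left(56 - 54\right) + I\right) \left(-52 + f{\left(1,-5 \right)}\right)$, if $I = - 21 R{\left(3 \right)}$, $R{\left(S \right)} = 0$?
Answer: $269780$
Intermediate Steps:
$I = 0$ ($I = \left(-21\right) 0 = 0$)
$- 2870 \left(\left(56 - 54\right) + I\right) \left(-52 + f{\left(1,-5 \right)}\right) = - 2870 \left(\left(56 - 54\right) + 0\right) \left(-52 + 5 \cdot 1\right) = - 2870 \left(2 + 0\right) \left(-52 + 5\right) = - 2870 \cdot 2 \left(-47\right) = \left(-2870\right) \left(-94\right) = 269780$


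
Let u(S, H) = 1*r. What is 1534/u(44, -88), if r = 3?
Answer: 1534/3 ≈ 511.33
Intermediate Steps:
u(S, H) = 3 (u(S, H) = 1*3 = 3)
1534/u(44, -88) = 1534/3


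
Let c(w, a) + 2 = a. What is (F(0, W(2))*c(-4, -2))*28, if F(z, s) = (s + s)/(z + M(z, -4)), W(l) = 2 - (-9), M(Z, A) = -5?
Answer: 2464/5 ≈ 492.80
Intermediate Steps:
c(w, a) = -2 + a
W(l) = 11 (W(l) = 2 - 3*(-3) = 2 + 9 = 11)
F(z, s) = 2*s/(-5 + z) (F(z, s) = (s + s)/(z - 5) = (2*s)/(-5 + z) = 2*s/(-5 + z))
(F(0, W(2))*c(-4, -2))*28 = ((2*11/(-5 + 0))*(-2 - 2))*28 = ((2*11/(-5))*(-4))*28 = ((2*11*(-⅕))*(-4))*28 = -22/5*(-4)*28 = (88/5)*28 = 2464/5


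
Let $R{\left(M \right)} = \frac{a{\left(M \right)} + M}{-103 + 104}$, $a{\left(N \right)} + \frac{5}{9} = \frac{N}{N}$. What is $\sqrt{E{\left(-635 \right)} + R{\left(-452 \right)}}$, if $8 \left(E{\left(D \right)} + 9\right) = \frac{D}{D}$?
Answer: $\frac{i \sqrt{66302}}{12} \approx 21.458 i$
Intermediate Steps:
$a{\left(N \right)} = \frac{4}{9}$ ($a{\left(N \right)} = - \frac{5}{9} + \frac{N}{N} = - \frac{5}{9} + 1 = \frac{4}{9}$)
$R{\left(M \right)} = \frac{4}{9} + M$ ($R{\left(M \right)} = \frac{\frac{4}{9} + M}{-103 + 104} = \frac{\frac{4}{9} + M}{1} = \left(\frac{4}{9} + M\right) 1 = \frac{4}{9} + M$)
$E{\left(D \right)} = - \frac{71}{8}$ ($E{\left(D \right)} = -9 + \frac{D \frac{1}{D}}{8} = -9 + \frac{1}{8} \cdot 1 = -9 + \frac{1}{8} = - \frac{71}{8}$)
$\sqrt{E{\left(-635 \right)} + R{\left(-452 \right)}} = \sqrt{- \frac{71}{8} + \left(\frac{4}{9} - 452\right)} = \sqrt{- \frac{71}{8} - \frac{4064}{9}} = \sqrt{- \frac{33151}{72}} = \frac{i \sqrt{66302}}{12}$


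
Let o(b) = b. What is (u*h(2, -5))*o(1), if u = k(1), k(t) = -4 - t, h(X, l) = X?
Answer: -10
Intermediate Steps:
u = -5 (u = -4 - 1*1 = -4 - 1 = -5)
(u*h(2, -5))*o(1) = -5*2*1 = -10*1 = -10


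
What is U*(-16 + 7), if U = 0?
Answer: 0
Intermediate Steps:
U*(-16 + 7) = 0*(-16 + 7) = 0*(-9) = 0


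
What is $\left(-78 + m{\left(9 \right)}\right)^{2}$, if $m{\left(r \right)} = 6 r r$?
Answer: $166464$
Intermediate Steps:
$m{\left(r \right)} = 6 r^{2}$
$\left(-78 + m{\left(9 \right)}\right)^{2} = \left(-78 + 6 \cdot 9^{2}\right)^{2} = \left(-78 + 6 \cdot 81\right)^{2} = \left(-78 + 486\right)^{2} = 408^{2} = 166464$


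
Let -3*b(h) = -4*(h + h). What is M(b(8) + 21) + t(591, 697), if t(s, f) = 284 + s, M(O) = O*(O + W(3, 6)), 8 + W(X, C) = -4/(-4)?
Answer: 21337/9 ≈ 2370.8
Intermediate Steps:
W(X, C) = -7 (W(X, C) = -8 - 4/(-4) = -8 - 4*(-¼) = -8 + 1 = -7)
b(h) = 8*h/3 (b(h) = -(-4)*(h + h)/3 = -(-4)*2*h/3 = -(-8)*h/3 = 8*h/3)
M(O) = O*(-7 + O) (M(O) = O*(O - 7) = O*(-7 + O))
M(b(8) + 21) + t(591, 697) = ((8/3)*8 + 21)*(-7 + ((8/3)*8 + 21)) + (284 + 591) = (64/3 + 21)*(-7 + (64/3 + 21)) + 875 = 127*(-7 + 127/3)/3 + 875 = (127/3)*(106/3) + 875 = 13462/9 + 875 = 21337/9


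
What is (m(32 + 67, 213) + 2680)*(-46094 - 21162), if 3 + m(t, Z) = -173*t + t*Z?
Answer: -446378072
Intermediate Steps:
m(t, Z) = -3 - 173*t + Z*t (m(t, Z) = -3 + (-173*t + t*Z) = -3 + (-173*t + Z*t) = -3 - 173*t + Z*t)
(m(32 + 67, 213) + 2680)*(-46094 - 21162) = ((-3 - 173*(32 + 67) + 213*(32 + 67)) + 2680)*(-46094 - 21162) = ((-3 - 173*99 + 213*99) + 2680)*(-67256) = ((-3 - 17127 + 21087) + 2680)*(-67256) = (3957 + 2680)*(-67256) = 6637*(-67256) = -446378072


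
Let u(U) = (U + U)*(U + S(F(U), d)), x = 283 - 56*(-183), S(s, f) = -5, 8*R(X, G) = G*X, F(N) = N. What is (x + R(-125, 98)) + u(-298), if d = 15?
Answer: 758351/4 ≈ 1.8959e+5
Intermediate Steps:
R(X, G) = G*X/8 (R(X, G) = (G*X)/8 = G*X/8)
x = 10531 (x = 283 + 10248 = 10531)
u(U) = 2*U*(-5 + U) (u(U) = (U + U)*(U - 5) = (2*U)*(-5 + U) = 2*U*(-5 + U))
(x + R(-125, 98)) + u(-298) = (10531 + (⅛)*98*(-125)) + 2*(-298)*(-5 - 298) = (10531 - 6125/4) + 2*(-298)*(-303) = 35999/4 + 180588 = 758351/4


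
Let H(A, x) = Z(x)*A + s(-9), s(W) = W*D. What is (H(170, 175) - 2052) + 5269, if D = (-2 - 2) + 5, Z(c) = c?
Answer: 32958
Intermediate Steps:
D = 1 (D = -4 + 5 = 1)
s(W) = W (s(W) = W*1 = W)
H(A, x) = -9 + A*x (H(A, x) = x*A - 9 = A*x - 9 = -9 + A*x)
(H(170, 175) - 2052) + 5269 = ((-9 + 170*175) - 2052) + 5269 = ((-9 + 29750) - 2052) + 5269 = (29741 - 2052) + 5269 = 27689 + 5269 = 32958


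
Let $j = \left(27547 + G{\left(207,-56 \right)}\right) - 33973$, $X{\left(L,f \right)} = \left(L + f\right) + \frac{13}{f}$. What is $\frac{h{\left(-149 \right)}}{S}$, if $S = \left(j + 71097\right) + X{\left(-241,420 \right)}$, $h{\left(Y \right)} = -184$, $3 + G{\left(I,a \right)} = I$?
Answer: $- \frac{77280}{27322693} \approx -0.0028284$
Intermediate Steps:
$G{\left(I,a \right)} = -3 + I$
$X{\left(L,f \right)} = L + f + \frac{13}{f}$
$j = -6222$ ($j = \left(27547 + \left(-3 + 207\right)\right) - 33973 = \left(27547 + 204\right) - 33973 = 27751 - 33973 = -6222$)
$S = \frac{27322693}{420}$ ($S = \left(-6222 + 71097\right) + \left(-241 + 420 + \frac{13}{420}\right) = 64875 + \left(-241 + 420 + 13 \cdot \frac{1}{420}\right) = 64875 + \left(-241 + 420 + \frac{13}{420}\right) = 64875 + \frac{75193}{420} = \frac{27322693}{420} \approx 65054.0$)
$\frac{h{\left(-149 \right)}}{S} = - \frac{184}{\frac{27322693}{420}} = \left(-184\right) \frac{420}{27322693} = - \frac{77280}{27322693}$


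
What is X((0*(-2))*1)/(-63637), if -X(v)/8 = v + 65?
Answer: 520/63637 ≈ 0.0081713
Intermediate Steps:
X(v) = -520 - 8*v (X(v) = -8*(v + 65) = -8*(65 + v) = -520 - 8*v)
X((0*(-2))*1)/(-63637) = (-520 - 8*0*(-2))/(-63637) = (-520 - 0)*(-1/63637) = (-520 - 8*0)*(-1/63637) = (-520 + 0)*(-1/63637) = -520*(-1/63637) = 520/63637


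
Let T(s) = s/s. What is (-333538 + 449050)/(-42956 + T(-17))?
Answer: -115512/42955 ≈ -2.6891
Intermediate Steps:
T(s) = 1
(-333538 + 449050)/(-42956 + T(-17)) = (-333538 + 449050)/(-42956 + 1) = 115512/(-42955) = 115512*(-1/42955) = -115512/42955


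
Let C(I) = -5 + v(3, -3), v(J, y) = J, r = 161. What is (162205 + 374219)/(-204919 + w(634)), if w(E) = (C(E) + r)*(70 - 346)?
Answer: -536424/248803 ≈ -2.1560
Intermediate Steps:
C(I) = -2 (C(I) = -5 + 3 = -2)
w(E) = -43884 (w(E) = (-2 + 161)*(70 - 346) = 159*(-276) = -43884)
(162205 + 374219)/(-204919 + w(634)) = (162205 + 374219)/(-204919 - 43884) = 536424/(-248803) = 536424*(-1/248803) = -536424/248803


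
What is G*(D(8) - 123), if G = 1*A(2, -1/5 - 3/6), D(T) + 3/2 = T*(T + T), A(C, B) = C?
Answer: 7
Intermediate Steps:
D(T) = -3/2 + 2*T**2 (D(T) = -3/2 + T*(T + T) = -3/2 + T*(2*T) = -3/2 + 2*T**2)
G = 2 (G = 1*2 = 2)
G*(D(8) - 123) = 2*((-3/2 + 2*8**2) - 123) = 2*((-3/2 + 2*64) - 123) = 2*((-3/2 + 128) - 123) = 2*(253/2 - 123) = 2*(7/2) = 7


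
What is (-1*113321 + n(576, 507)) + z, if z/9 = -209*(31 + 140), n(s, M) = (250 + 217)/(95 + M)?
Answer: -261852677/602 ≈ -4.3497e+5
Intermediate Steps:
n(s, M) = 467/(95 + M)
z = -321651 (z = 9*(-209*(31 + 140)) = 9*(-209*171) = 9*(-35739) = -321651)
(-1*113321 + n(576, 507)) + z = (-1*113321 + 467/(95 + 507)) - 321651 = (-113321 + 467/602) - 321651 = -68218775/602 - 321651 = -261852677/602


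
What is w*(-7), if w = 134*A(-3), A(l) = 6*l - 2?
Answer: 18760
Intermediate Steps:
A(l) = -2 + 6*l
w = -2680 (w = 134*(-2 + 6*(-3)) = 134*(-2 - 18) = 134*(-20) = -2680)
w*(-7) = -2680*(-7) = 18760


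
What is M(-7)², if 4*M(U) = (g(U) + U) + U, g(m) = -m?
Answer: 49/16 ≈ 3.0625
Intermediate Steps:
M(U) = U/4 (M(U) = ((-U + U) + U)/4 = (0 + U)/4 = U/4)
M(-7)² = ((¼)*(-7))² = (-7/4)² = 49/16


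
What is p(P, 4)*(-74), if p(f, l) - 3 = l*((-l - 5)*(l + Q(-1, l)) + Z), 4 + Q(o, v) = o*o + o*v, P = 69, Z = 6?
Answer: -9990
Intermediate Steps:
Q(o, v) = -4 + o**2 + o*v (Q(o, v) = -4 + (o*o + o*v) = -4 + (o**2 + o*v) = -4 + o**2 + o*v)
p(f, l) = 3 + l*(21 + 3*l) (p(f, l) = 3 + l*((-l - 5)*(l + (-4 + (-1)**2 - l)) + 6) = 3 + l*((-5 - l)*(l + (-4 + 1 - l)) + 6) = 3 + l*((-5 - l)*(l + (-3 - l)) + 6) = 3 + l*((-5 - l)*(-3) + 6) = 3 + l*((15 + 3*l) + 6) = 3 + l*(21 + 3*l))
p(P, 4)*(-74) = (3 + 3*4**2 + 21*4)*(-74) = (3 + 3*16 + 84)*(-74) = (3 + 48 + 84)*(-74) = 135*(-74) = -9990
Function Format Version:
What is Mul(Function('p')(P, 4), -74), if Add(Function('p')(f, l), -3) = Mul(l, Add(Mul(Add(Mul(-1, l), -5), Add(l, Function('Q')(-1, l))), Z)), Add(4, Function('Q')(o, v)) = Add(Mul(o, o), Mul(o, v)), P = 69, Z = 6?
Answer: -9990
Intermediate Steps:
Function('Q')(o, v) = Add(-4, Pow(o, 2), Mul(o, v)) (Function('Q')(o, v) = Add(-4, Add(Mul(o, o), Mul(o, v))) = Add(-4, Add(Pow(o, 2), Mul(o, v))) = Add(-4, Pow(o, 2), Mul(o, v)))
Function('p')(f, l) = Add(3, Mul(l, Add(21, Mul(3, l)))) (Function('p')(f, l) = Add(3, Mul(l, Add(Mul(Add(Mul(-1, l), -5), Add(l, Add(-4, Pow(-1, 2), Mul(-1, l)))), 6))) = Add(3, Mul(l, Add(Mul(Add(-5, Mul(-1, l)), Add(l, Add(-4, 1, Mul(-1, l)))), 6))) = Add(3, Mul(l, Add(Mul(Add(-5, Mul(-1, l)), Add(l, Add(-3, Mul(-1, l)))), 6))) = Add(3, Mul(l, Add(Mul(Add(-5, Mul(-1, l)), -3), 6))) = Add(3, Mul(l, Add(Add(15, Mul(3, l)), 6))) = Add(3, Mul(l, Add(21, Mul(3, l)))))
Mul(Function('p')(P, 4), -74) = Mul(Add(3, Mul(3, Pow(4, 2)), Mul(21, 4)), -74) = Mul(Add(3, Mul(3, 16), 84), -74) = Mul(Add(3, 48, 84), -74) = Mul(135, -74) = -9990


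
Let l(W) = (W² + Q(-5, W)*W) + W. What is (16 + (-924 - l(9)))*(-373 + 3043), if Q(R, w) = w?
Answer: -2880930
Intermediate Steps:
l(W) = W + 2*W² (l(W) = (W² + W*W) + W = (W² + W²) + W = 2*W² + W = W + 2*W²)
(16 + (-924 - l(9)))*(-373 + 3043) = (16 + (-924 - 9*(1 + 2*9)))*(-373 + 3043) = (16 + (-924 - 9*(1 + 18)))*2670 = (16 + (-924 - 9*19))*2670 = (16 + (-924 - 1*171))*2670 = (16 + (-924 - 171))*2670 = (16 - 1095)*2670 = -1079*2670 = -2880930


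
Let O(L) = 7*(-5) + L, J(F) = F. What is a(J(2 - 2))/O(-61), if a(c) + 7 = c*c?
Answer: 7/96 ≈ 0.072917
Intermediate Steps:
O(L) = -35 + L
a(c) = -7 + c**2 (a(c) = -7 + c*c = -7 + c**2)
a(J(2 - 2))/O(-61) = (-7 + (2 - 2)**2)/(-35 - 61) = (-7 + 0**2)/(-96) = (-7 + 0)*(-1/96) = -7*(-1/96) = 7/96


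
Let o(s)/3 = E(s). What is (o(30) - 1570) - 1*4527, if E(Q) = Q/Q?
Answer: -6094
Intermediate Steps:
E(Q) = 1
o(s) = 3 (o(s) = 3*1 = 3)
(o(30) - 1570) - 1*4527 = (3 - 1570) - 1*4527 = -1567 - 4527 = -6094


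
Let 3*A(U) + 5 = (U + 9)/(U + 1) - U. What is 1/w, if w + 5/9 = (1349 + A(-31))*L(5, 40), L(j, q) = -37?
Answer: -15/753649 ≈ -1.9903e-5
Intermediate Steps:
A(U) = -5/3 - U/3 + (9 + U)/(3*(1 + U)) (A(U) = -5/3 + ((U + 9)/(U + 1) - U)/3 = -5/3 + ((9 + U)/(1 + U) - U)/3 = -5/3 + (-U + (9 + U)/(1 + U))/3 = -5/3 + (-U/3 + (9 + U)/(3*(1 + U))) = -5/3 - U/3 + (9 + U)/(3*(1 + U)))
w = -753649/15 (w = -5/9 + (1349 + (4 - 1*(-31)**2 - 5*(-31))/(3*(1 - 31)))*(-37) = -5/9 + (1349 + (1/3)*(4 - 1*961 + 155)/(-30))*(-37) = -5/9 + (1349 + (1/3)*(-1/30)*(4 - 961 + 155))*(-37) = -5/9 + (1349 + (1/3)*(-1/30)*(-802))*(-37) = -5/9 + (1349 + 401/45)*(-37) = -5/9 + (61106/45)*(-37) = -5/9 - 2260922/45 = -753649/15 ≈ -50243.)
1/w = 1/(-753649/15) = -15/753649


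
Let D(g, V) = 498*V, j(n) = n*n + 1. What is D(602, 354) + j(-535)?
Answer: 462518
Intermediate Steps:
j(n) = 1 + n² (j(n) = n² + 1 = 1 + n²)
D(602, 354) + j(-535) = 498*354 + (1 + (-535)²) = 176292 + (1 + 286225) = 176292 + 286226 = 462518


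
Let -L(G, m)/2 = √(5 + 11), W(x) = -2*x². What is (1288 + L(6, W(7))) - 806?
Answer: 474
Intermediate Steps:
L(G, m) = -8 (L(G, m) = -2*√(5 + 11) = -2*√16 = -2*4 = -8)
(1288 + L(6, W(7))) - 806 = (1288 - 8) - 806 = 1280 - 806 = 474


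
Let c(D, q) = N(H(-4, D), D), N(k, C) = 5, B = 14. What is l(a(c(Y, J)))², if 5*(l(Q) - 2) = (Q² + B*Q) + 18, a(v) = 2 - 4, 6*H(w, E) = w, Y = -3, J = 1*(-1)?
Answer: 16/25 ≈ 0.64000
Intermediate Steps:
J = -1
H(w, E) = w/6
c(D, q) = 5
a(v) = -2
l(Q) = 28/5 + Q²/5 + 14*Q/5 (l(Q) = 2 + ((Q² + 14*Q) + 18)/5 = 2 + (18 + Q² + 14*Q)/5 = 2 + (18/5 + Q²/5 + 14*Q/5) = 28/5 + Q²/5 + 14*Q/5)
l(a(c(Y, J)))² = (28/5 + (⅕)*(-2)² + (14/5)*(-2))² = (28/5 + (⅕)*4 - 28/5)² = (28/5 + ⅘ - 28/5)² = (⅘)² = 16/25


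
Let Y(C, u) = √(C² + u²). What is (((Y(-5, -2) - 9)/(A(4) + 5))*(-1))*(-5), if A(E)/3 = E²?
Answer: -45/53 + 5*√29/53 ≈ -0.34102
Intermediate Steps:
A(E) = 3*E²
(((Y(-5, -2) - 9)/(A(4) + 5))*(-1))*(-5) = (((√((-5)² + (-2)²) - 9)/(3*4² + 5))*(-1))*(-5) = (((√(25 + 4) - 9)/(3*16 + 5))*(-1))*(-5) = (((√29 - 9)/(48 + 5))*(-1))*(-5) = (((-9 + √29)/53)*(-1))*(-5) = (((-9 + √29)*(1/53))*(-1))*(-5) = ((-9/53 + √29/53)*(-1))*(-5) = (9/53 - √29/53)*(-5) = -45/53 + 5*√29/53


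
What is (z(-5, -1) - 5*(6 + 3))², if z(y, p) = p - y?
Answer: 1681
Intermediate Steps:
(z(-5, -1) - 5*(6 + 3))² = ((-1 - 1*(-5)) - 5*(6 + 3))² = ((-1 + 5) - 5*9)² = (4 - 45)² = (-41)² = 1681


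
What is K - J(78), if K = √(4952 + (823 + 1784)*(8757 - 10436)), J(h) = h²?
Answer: -6084 + I*√4372201 ≈ -6084.0 + 2091.0*I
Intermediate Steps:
K = I*√4372201 (K = √(4952 + 2607*(-1679)) = √(4952 - 4377153) = √(-4372201) = I*√4372201 ≈ 2091.0*I)
K - J(78) = I*√4372201 - 1*78² = I*√4372201 - 1*6084 = I*√4372201 - 6084 = -6084 + I*√4372201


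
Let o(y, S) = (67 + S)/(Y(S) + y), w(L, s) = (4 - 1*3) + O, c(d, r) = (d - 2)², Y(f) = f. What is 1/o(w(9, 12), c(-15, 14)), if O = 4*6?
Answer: 157/178 ≈ 0.88202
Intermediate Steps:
O = 24
c(d, r) = (-2 + d)²
w(L, s) = 25 (w(L, s) = (4 - 1*3) + 24 = (4 - 3) + 24 = 1 + 24 = 25)
o(y, S) = (67 + S)/(S + y)
1/o(w(9, 12), c(-15, 14)) = 1/((67 + (-2 - 15)²)/((-2 - 15)² + 25)) = 1/((67 + (-17)²)/((-17)² + 25)) = 1/((67 + 289)/(289 + 25)) = 1/(356/314) = 1/((1/314)*356) = 1/(178/157) = 157/178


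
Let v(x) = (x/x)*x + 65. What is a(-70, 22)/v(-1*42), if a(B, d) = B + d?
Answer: -48/23 ≈ -2.0870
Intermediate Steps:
v(x) = 65 + x (v(x) = 1*x + 65 = x + 65 = 65 + x)
a(-70, 22)/v(-1*42) = (-70 + 22)/(65 - 1*42) = -48/(65 - 42) = -48/23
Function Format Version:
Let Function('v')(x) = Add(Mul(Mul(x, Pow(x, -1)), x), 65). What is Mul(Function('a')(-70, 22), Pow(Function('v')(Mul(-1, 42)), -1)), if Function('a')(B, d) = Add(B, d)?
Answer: Rational(-48, 23) ≈ -2.0870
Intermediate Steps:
Function('v')(x) = Add(65, x) (Function('v')(x) = Add(Mul(1, x), 65) = Add(x, 65) = Add(65, x))
Mul(Function('a')(-70, 22), Pow(Function('v')(Mul(-1, 42)), -1)) = Mul(Add(-70, 22), Pow(Add(65, Mul(-1, 42)), -1)) = Mul(-48, Pow(Add(65, -42), -1)) = Mul(-48, Pow(23, -1)) = Mul(-48, Rational(1, 23)) = Rational(-48, 23)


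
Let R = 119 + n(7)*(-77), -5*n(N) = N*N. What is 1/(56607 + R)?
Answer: 5/287403 ≈ 1.7397e-5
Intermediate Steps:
n(N) = -N²/5 (n(N) = -N*N/5 = -N²/5)
R = 4368/5 (R = 119 - ⅕*7²*(-77) = 119 - ⅕*49*(-77) = 119 - 49/5*(-77) = 119 + 3773/5 = 4368/5 ≈ 873.60)
1/(56607 + R) = 1/(56607 + 4368/5) = 1/(287403/5) = 5/287403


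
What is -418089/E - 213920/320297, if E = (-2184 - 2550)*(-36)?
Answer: -56789918171/18195431976 ≈ -3.1211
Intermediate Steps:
E = 170424 (E = -4734*(-36) = 170424)
-418089/E - 213920/320297 = -418089/170424 - 213920/320297 = -418089*1/170424 - 213920*1/320297 = -139363/56808 - 213920/320297 = -56789918171/18195431976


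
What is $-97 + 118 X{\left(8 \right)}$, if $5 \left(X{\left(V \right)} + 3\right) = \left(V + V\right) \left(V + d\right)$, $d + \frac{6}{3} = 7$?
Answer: $\frac{22289}{5} \approx 4457.8$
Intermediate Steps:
$d = 5$ ($d = -2 + 7 = 5$)
$X{\left(V \right)} = -3 + \frac{2 V \left(5 + V\right)}{5}$ ($X{\left(V \right)} = -3 + \frac{\left(V + V\right) \left(V + 5\right)}{5} = -3 + \frac{2 V \left(5 + V\right)}{5}$)
$-97 + 118 X{\left(8 \right)} = -97 + 118 \left(-3 + 2 \cdot 8 + \frac{2 \cdot 8^{2}}{5}\right) = -97 + 118 \left(-3 + 16 + \frac{2}{5} \cdot 64\right) = -97 + 118 \left(-3 + 16 + \frac{128}{5}\right) = -97 + 118 \cdot \frac{193}{5} = -97 + \frac{22774}{5} = \frac{22289}{5}$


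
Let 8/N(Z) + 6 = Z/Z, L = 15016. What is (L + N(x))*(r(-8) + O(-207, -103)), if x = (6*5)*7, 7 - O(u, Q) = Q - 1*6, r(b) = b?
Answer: 8107776/5 ≈ 1.6216e+6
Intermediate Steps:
O(u, Q) = 13 - Q (O(u, Q) = 7 - (Q - 1*6) = 7 - (Q - 6) = 7 - (-6 + Q) = 7 + (6 - Q) = 13 - Q)
x = 210 (x = 30*7 = 210)
N(Z) = -8/5 (N(Z) = 8/(-6 + Z/Z) = 8/(-6 + 1) = 8/(-5) = 8*(-⅕) = -8/5)
(L + N(x))*(r(-8) + O(-207, -103)) = (15016 - 8/5)*(-8 + (13 - 1*(-103))) = 75072*(-8 + (13 + 103))/5 = 75072*(-8 + 116)/5 = (75072/5)*108 = 8107776/5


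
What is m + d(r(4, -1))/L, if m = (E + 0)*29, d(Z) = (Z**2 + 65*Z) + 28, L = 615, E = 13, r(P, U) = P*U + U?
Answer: 231583/615 ≈ 376.56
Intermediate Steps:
r(P, U) = U + P*U
d(Z) = 28 + Z**2 + 65*Z
m = 377 (m = (13 + 0)*29 = 13*29 = 377)
m + d(r(4, -1))/L = 377 + (28 + (-(1 + 4))**2 + 65*(-(1 + 4)))/615 = 377 + (28 + (-1*5)**2 + 65*(-1*5))*(1/615) = 377 + (28 + (-5)**2 + 65*(-5))*(1/615) = 377 + (28 + 25 - 325)*(1/615) = 377 - 272*1/615 = 377 - 272/615 = 231583/615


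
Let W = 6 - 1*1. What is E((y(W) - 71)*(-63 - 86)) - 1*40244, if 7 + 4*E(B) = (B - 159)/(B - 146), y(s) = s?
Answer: -1559593629/38752 ≈ -40246.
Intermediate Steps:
W = 5 (W = 6 - 1 = 5)
E(B) = -7/4 + (-159 + B)/(4*(-146 + B)) (E(B) = -7/4 + ((B - 159)/(B - 146))/4 = -7/4 + ((-159 + B)/(-146 + B))/4 = -7/4 + (-159 + B)/(4*(-146 + B)))
E((y(W) - 71)*(-63 - 86)) - 1*40244 = (863 - 6*(5 - 71)*(-63 - 86))/(4*(-146 + (5 - 71)*(-63 - 86))) - 1*40244 = (863 - (-396)*(-149))/(4*(-146 - 66*(-149))) - 40244 = (863 - 6*9834)/(4*(-146 + 9834)) - 40244 = (1/4)*(863 - 59004)/9688 - 40244 = (1/4)*(1/9688)*(-58141) - 40244 = -58141/38752 - 40244 = -1559593629/38752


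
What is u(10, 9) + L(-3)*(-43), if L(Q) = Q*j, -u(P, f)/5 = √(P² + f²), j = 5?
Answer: 645 - 5*√181 ≈ 577.73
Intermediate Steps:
u(P, f) = -5*√(P² + f²)
L(Q) = 5*Q (L(Q) = Q*5 = 5*Q)
u(10, 9) + L(-3)*(-43) = -5*√(10² + 9²) + (5*(-3))*(-43) = -5*√(100 + 81) - 15*(-43) = -5*√181 + 645 = 645 - 5*√181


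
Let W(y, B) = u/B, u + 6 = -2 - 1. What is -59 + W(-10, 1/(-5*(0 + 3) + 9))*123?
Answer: 6583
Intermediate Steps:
u = -9 (u = -6 + (-2 - 1) = -6 - 3 = -9)
W(y, B) = -9/B
-59 + W(-10, 1/(-5*(0 + 3) + 9))*123 = -59 - (81 - 45*(0 + 3))*123 = -59 - 9/(1/(-5*3 + 9))*123 = -59 - 9/(1/(-15 + 9))*123 = -59 - 9/(1/(-6))*123 = -59 - 9/(-⅙)*123 = -59 - 9*(-6)*123 = -59 + 54*123 = -59 + 6642 = 6583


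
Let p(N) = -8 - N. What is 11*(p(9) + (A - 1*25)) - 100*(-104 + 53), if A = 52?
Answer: 5210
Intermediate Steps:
11*(p(9) + (A - 1*25)) - 100*(-104 + 53) = 11*((-8 - 1*9) + (52 - 1*25)) - 100*(-104 + 53) = 11*((-8 - 9) + (52 - 25)) - 100*(-51) = 11*(-17 + 27) + 5100 = 11*10 + 5100 = 110 + 5100 = 5210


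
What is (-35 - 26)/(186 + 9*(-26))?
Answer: 61/48 ≈ 1.2708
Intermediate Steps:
(-35 - 26)/(186 + 9*(-26)) = -61/(186 - 234) = -61/(-48) = -61*(-1/48) = 61/48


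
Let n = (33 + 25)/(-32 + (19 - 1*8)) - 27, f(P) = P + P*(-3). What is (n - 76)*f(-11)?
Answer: -48862/21 ≈ -2326.8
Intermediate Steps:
f(P) = -2*P (f(P) = P - 3*P = -2*P)
n = -625/21 (n = 58/(-32 + (19 - 8)) - 27 = 58/(-32 + 11) - 27 = 58/(-21) - 27 = 58*(-1/21) - 27 = -58/21 - 27 = -625/21 ≈ -29.762)
(n - 76)*f(-11) = (-625/21 - 76)*(-2*(-11)) = -2221/21*22 = -48862/21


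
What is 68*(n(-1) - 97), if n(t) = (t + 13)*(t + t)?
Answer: -8228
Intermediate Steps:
n(t) = 2*t*(13 + t) (n(t) = (13 + t)*(2*t) = 2*t*(13 + t))
68*(n(-1) - 97) = 68*(2*(-1)*(13 - 1) - 97) = 68*(2*(-1)*12 - 97) = 68*(-24 - 97) = 68*(-121) = -8228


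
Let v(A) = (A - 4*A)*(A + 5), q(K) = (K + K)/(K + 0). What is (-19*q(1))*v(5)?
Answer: 5700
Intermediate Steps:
q(K) = 2 (q(K) = (2*K)/K = 2)
v(A) = -3*A*(5 + A) (v(A) = (-3*A)*(5 + A) = -3*A*(5 + A))
(-19*q(1))*v(5) = (-19*2)*(-3*5*(5 + 5)) = -(-114)*5*10 = -38*(-150) = 5700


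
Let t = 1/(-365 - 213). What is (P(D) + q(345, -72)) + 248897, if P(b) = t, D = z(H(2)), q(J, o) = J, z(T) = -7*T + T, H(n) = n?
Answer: 144061875/578 ≈ 2.4924e+5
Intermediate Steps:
z(T) = -6*T
D = -12 (D = -6*2 = -12)
t = -1/578 (t = 1/(-578) = -1/578 ≈ -0.0017301)
P(b) = -1/578
(P(D) + q(345, -72)) + 248897 = (-1/578 + 345) + 248897 = 199409/578 + 248897 = 144061875/578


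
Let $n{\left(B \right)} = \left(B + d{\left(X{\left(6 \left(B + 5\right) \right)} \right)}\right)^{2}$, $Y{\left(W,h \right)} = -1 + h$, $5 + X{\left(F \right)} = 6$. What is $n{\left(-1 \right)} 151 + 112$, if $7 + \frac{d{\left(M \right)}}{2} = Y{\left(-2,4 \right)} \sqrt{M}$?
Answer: $12343$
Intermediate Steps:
$X{\left(F \right)} = 1$ ($X{\left(F \right)} = -5 + 6 = 1$)
$d{\left(M \right)} = -14 + 6 \sqrt{M}$ ($d{\left(M \right)} = -14 + 2 \left(-1 + 4\right) \sqrt{M} = -14 + 2 \cdot 3 \sqrt{M} = -14 + 6 \sqrt{M}$)
$n{\left(B \right)} = \left(-8 + B\right)^{2}$ ($n{\left(B \right)} = \left(B - \left(14 - 6 \sqrt{1}\right)\right)^{2} = \left(B + \left(-14 + 6 \cdot 1\right)\right)^{2} = \left(B + \left(-14 + 6\right)\right)^{2} = \left(B - 8\right)^{2} = \left(-8 + B\right)^{2}$)
$n{\left(-1 \right)} 151 + 112 = \left(-8 - 1\right)^{2} \cdot 151 + 112 = \left(-9\right)^{2} \cdot 151 + 112 = 81 \cdot 151 + 112 = 12231 + 112 = 12343$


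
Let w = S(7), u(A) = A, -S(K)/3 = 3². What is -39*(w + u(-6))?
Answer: 1287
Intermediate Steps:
S(K) = -27 (S(K) = -3*3² = -3*9 = -27)
w = -27
-39*(w + u(-6)) = -39*(-27 - 6) = -39*(-33) = 1287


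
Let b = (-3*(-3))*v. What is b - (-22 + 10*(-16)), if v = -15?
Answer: 47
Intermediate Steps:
b = -135 (b = -3*(-3)*(-15) = 9*(-15) = -135)
b - (-22 + 10*(-16)) = -135 - (-22 + 10*(-16)) = -135 - (-22 - 160) = -135 - 1*(-182) = -135 + 182 = 47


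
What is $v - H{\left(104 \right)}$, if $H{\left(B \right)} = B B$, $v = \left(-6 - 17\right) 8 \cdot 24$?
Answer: $-15232$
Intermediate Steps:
$v = -4416$ ($v = \left(-23\right) 8 \cdot 24 = \left(-184\right) 24 = -4416$)
$H{\left(B \right)} = B^{2}$
$v - H{\left(104 \right)} = -4416 - 104^{2} = -4416 - 10816 = -15232$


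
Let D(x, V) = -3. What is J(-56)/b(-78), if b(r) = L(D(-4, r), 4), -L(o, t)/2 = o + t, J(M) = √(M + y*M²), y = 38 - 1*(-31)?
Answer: -√54082 ≈ -232.56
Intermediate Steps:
y = 69 (y = 38 + 31 = 69)
J(M) = √(M + 69*M²)
L(o, t) = -2*o - 2*t (L(o, t) = -2*(o + t) = -2*o - 2*t)
b(r) = -2 (b(r) = -2*(-3) - 2*4 = 6 - 8 = -2)
J(-56)/b(-78) = √(-56*(1 + 69*(-56)))/(-2) = √(-56*(1 - 3864))*(-½) = √(-56*(-3863))*(-½) = √216328*(-½) = (2*√54082)*(-½) = -√54082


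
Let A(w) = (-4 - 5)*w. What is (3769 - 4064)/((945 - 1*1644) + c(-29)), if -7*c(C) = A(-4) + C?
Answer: 59/140 ≈ 0.42143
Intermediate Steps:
A(w) = -9*w
c(C) = -36/7 - C/7 (c(C) = -(-9*(-4) + C)/7 = -(36 + C)/7 = -36/7 - C/7)
(3769 - 4064)/((945 - 1*1644) + c(-29)) = (3769 - 4064)/((945 - 1*1644) + (-36/7 - ⅐*(-29))) = -295/((945 - 1644) + (-36/7 + 29/7)) = -295/(-699 - 1) = -295/(-700) = -295*(-1/700) = 59/140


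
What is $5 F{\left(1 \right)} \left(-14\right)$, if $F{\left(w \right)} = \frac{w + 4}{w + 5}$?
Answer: $- \frac{175}{3} \approx -58.333$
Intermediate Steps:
$F{\left(w \right)} = \frac{4 + w}{5 + w}$
$5 F{\left(1 \right)} \left(-14\right) = 5 \frac{4 + 1}{5 + 1} \left(-14\right) = 5 \cdot \frac{1}{6} \cdot 5 \left(-14\right) = 5 \cdot \frac{5}{6} \left(-14\right) = \frac{25}{6} \left(-14\right) = - \frac{175}{3}$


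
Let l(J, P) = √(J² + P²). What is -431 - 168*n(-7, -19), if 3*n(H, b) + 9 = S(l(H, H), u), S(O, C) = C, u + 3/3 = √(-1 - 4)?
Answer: 129 - 56*I*√5 ≈ 129.0 - 125.22*I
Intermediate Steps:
u = -1 + I*√5 (u = -1 + √(-1 - 4) = -1 + √(-5) = -1 + I*√5 ≈ -1.0 + 2.2361*I)
n(H, b) = -10/3 + I*√5/3 (n(H, b) = -3 + (-1 + I*√5)/3 = -3 + (-⅓ + I*√5/3) = -10/3 + I*√5/3)
-431 - 168*n(-7, -19) = -431 - 168*(-10/3 + I*√5/3) = -431 + (560 - 56*I*√5) = 129 - 56*I*√5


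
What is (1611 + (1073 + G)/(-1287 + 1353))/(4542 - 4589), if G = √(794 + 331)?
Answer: -107399/3102 - 5*√5/1034 ≈ -34.633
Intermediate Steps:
G = 15*√5 (G = √1125 = 15*√5 ≈ 33.541)
(1611 + (1073 + G)/(-1287 + 1353))/(4542 - 4589) = (1611 + (1073 + 15*√5)/(-1287 + 1353))/(4542 - 4589) = (1611 + (1073 + 15*√5)/66)/(-47) = (1611 + (1073 + 15*√5)*(1/66))*(-1/47) = (1611 + (1073/66 + 5*√5/22))*(-1/47) = (107399/66 + 5*√5/22)*(-1/47) = -107399/3102 - 5*√5/1034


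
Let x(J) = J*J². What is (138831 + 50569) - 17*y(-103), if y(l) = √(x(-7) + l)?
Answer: 189400 - 17*I*√446 ≈ 1.894e+5 - 359.02*I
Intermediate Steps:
x(J) = J³
y(l) = √(-343 + l) (y(l) = √((-7)³ + l) = √(-343 + l))
(138831 + 50569) - 17*y(-103) = (138831 + 50569) - 17*√(-343 - 103) = 189400 - 17*I*√446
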